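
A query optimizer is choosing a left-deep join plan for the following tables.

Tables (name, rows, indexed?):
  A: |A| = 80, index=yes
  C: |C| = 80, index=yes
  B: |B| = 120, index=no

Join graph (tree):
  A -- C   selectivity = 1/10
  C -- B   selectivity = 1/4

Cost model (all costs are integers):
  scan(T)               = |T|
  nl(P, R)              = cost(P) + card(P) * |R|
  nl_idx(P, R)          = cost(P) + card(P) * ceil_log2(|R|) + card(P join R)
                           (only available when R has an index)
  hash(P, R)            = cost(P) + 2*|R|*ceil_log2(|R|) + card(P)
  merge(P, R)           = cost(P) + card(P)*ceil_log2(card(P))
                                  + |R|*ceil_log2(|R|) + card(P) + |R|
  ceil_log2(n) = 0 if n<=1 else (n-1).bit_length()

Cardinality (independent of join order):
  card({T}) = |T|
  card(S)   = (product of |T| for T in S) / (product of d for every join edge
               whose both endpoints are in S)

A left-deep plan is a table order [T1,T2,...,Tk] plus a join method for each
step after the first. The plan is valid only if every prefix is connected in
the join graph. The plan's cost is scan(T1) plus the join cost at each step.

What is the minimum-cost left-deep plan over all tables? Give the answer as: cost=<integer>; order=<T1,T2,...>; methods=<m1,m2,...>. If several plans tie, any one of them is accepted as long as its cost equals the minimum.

cost=3600; order=A,C,B; methods=hash,hash

Selinger DP (subsets sized 1..n):
  {A}: scan cost=80, card=80
  {C}: scan cost=80, card=80
  {B}: scan cost=120, card=120
  {AC}: card=640; try (C,hash)→1280, (C,nl_idx)→1280, (A,hash)→1280, (A,nl_idx)→1280, (C,merge)→1360, (A,merge)→1360 …(+2); best=1280 via (C,hash)
  {BC}: card=2400; try (C,hash)→1360, (B,merge)→1680, (C,merge)→1720, (B,hash)→1840, (C,nl_idx)→3360, (B,nl)→9680 …(+1); best=1360 via (C,hash)
  {ABC}: card=19200; try (B,hash)→3600, (A,hash)→4880, (B,merge)→9280, (A,merge)→33200, (A,nl_idx)→37360, (B,nl)→78080 …(+1); best=3600 via (B,hash)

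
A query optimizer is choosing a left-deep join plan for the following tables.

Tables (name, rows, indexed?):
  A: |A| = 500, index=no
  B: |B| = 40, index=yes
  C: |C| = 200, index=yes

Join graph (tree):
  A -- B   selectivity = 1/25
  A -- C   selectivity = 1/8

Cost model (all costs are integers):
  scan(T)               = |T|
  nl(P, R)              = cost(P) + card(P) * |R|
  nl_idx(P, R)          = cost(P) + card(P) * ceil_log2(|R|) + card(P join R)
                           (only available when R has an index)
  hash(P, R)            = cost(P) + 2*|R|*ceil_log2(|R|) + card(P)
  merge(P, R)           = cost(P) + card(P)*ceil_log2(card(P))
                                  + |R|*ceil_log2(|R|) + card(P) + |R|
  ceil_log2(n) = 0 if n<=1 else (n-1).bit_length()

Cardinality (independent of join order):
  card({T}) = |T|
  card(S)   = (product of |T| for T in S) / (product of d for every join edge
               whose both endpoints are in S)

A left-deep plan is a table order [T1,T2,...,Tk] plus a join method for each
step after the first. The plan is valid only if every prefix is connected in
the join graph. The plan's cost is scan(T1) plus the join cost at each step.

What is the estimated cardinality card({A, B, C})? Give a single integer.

20000

Tables in S: A(500), B(40), C(200)
Edges inside S: A-B(d=25), A-C(d=8)
numerator = 500 * 40 * 200 = 4000000
denominator = 25 * 8 = 200
card(S) = 4000000 / 200 = 20000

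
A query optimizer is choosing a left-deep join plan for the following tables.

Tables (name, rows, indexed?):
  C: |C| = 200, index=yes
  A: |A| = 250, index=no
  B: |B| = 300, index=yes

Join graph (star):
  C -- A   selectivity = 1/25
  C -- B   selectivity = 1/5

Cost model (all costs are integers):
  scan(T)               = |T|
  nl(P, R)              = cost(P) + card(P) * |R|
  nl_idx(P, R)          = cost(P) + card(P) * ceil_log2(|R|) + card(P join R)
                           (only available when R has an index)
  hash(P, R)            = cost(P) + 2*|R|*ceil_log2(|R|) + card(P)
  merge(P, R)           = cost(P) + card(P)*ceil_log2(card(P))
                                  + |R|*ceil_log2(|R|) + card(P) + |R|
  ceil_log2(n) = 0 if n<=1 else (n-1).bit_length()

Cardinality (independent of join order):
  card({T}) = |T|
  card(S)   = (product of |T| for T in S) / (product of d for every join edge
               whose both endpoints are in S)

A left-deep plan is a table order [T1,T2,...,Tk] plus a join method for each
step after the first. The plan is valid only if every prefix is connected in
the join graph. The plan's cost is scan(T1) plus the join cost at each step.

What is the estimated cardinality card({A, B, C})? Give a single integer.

120000

Tables in S: A(250), B(300), C(200)
Edges inside S: C-A(d=25), C-B(d=5)
numerator = 250 * 300 * 200 = 15000000
denominator = 25 * 5 = 125
card(S) = 15000000 / 125 = 120000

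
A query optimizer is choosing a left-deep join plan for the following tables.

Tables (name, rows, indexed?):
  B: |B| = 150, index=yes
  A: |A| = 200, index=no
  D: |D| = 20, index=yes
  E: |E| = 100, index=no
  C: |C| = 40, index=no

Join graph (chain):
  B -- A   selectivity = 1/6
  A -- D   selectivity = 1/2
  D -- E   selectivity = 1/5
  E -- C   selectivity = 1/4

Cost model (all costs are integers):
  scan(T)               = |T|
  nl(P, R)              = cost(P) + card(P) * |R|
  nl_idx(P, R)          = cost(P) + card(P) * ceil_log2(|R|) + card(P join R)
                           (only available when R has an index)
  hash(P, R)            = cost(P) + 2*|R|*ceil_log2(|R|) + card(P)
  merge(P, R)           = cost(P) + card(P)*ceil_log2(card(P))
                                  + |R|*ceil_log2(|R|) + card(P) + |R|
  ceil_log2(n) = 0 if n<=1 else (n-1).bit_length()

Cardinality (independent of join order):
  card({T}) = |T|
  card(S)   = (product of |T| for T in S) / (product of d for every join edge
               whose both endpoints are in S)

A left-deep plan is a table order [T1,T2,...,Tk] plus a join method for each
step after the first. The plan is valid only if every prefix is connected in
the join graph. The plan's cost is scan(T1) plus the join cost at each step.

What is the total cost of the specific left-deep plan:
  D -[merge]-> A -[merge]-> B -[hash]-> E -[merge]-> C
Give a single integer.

21078970

step 1: scan D: cost=20, card=20
step 2: join A via merge
    card(P join A) = 20*200/(2) = 2000
    cost = 20 + 20*5 + 200*8 + 20 + 200 = 1940
step 3: join B via merge
    card(P join B) = 2000*150/(6) = 50000
    cost = 1940 + 2000*11 + 150*8 + 2000 + 150 = 27290
step 4: join E via hash
    card(P join E) = 50000*100/(5) = 1000000
    cost = 27290 + 2*100*7 + 50000 = 78690
step 5: join C via merge
    card(P join C) = 1000000*40/(4) = 10000000
    cost = 78690 + 1000000*20 + 40*6 + 1000000 + 40 = 21078970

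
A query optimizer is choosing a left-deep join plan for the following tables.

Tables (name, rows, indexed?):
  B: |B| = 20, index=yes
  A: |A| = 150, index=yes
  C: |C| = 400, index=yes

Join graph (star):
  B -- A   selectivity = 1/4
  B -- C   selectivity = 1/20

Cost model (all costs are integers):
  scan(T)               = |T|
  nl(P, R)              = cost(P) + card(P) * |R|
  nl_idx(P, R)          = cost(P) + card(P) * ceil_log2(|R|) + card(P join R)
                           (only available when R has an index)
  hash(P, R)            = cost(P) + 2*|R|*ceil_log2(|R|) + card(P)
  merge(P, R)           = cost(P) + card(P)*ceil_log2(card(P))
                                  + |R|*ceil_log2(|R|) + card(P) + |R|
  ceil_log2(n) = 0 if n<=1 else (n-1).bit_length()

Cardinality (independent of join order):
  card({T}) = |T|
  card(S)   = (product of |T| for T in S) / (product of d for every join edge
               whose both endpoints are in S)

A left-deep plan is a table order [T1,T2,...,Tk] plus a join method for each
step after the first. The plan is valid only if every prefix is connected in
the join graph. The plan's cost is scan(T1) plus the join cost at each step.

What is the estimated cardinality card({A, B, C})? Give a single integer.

15000

Tables in S: A(150), B(20), C(400)
Edges inside S: B-A(d=4), B-C(d=20)
numerator = 150 * 20 * 400 = 1200000
denominator = 4 * 20 = 80
card(S) = 1200000 / 80 = 15000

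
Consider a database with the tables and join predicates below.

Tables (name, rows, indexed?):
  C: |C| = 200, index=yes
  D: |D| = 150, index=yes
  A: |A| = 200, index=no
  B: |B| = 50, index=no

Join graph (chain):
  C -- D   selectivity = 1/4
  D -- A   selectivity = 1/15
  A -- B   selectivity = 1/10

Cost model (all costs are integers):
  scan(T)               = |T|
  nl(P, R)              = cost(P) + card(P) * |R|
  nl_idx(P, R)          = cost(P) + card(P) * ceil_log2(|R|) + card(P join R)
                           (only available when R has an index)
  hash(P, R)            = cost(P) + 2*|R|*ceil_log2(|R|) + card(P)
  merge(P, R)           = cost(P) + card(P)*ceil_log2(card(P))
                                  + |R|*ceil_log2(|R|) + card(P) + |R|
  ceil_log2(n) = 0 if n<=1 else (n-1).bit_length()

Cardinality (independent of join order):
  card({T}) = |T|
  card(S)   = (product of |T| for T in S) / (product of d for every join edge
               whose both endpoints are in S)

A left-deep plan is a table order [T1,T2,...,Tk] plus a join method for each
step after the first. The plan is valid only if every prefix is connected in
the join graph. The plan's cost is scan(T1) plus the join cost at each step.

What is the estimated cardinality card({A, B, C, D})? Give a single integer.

500000

Tables in S: A(200), B(50), C(200), D(150)
Edges inside S: C-D(d=4), D-A(d=15), A-B(d=10)
numerator = 200 * 50 * 200 * 150 = 300000000
denominator = 4 * 15 * 10 = 600
card(S) = 300000000 / 600 = 500000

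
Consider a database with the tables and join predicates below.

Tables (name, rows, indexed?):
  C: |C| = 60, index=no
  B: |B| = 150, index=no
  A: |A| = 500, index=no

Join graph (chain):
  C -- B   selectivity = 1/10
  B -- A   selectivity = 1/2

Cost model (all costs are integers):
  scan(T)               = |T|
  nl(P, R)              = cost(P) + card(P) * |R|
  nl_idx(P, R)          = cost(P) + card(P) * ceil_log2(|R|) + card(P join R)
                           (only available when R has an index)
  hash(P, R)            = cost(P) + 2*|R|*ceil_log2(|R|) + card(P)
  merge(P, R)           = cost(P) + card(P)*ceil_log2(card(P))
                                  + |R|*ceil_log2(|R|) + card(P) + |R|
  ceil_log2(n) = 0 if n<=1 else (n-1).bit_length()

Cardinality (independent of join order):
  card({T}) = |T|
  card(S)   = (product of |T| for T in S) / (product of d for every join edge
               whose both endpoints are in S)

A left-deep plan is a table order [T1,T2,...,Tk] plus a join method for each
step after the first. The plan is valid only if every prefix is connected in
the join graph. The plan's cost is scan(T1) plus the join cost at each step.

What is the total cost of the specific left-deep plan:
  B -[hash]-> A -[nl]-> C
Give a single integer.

step 1: scan B: cost=150, card=150
step 2: join A via hash
    card(P join A) = 150*500/(2) = 37500
    cost = 150 + 2*500*9 + 150 = 9300
step 3: join C via nl
    card(P join C) = 37500*60/(10) = 225000
    cost = 9300 + 37500*60 = 2259300

2259300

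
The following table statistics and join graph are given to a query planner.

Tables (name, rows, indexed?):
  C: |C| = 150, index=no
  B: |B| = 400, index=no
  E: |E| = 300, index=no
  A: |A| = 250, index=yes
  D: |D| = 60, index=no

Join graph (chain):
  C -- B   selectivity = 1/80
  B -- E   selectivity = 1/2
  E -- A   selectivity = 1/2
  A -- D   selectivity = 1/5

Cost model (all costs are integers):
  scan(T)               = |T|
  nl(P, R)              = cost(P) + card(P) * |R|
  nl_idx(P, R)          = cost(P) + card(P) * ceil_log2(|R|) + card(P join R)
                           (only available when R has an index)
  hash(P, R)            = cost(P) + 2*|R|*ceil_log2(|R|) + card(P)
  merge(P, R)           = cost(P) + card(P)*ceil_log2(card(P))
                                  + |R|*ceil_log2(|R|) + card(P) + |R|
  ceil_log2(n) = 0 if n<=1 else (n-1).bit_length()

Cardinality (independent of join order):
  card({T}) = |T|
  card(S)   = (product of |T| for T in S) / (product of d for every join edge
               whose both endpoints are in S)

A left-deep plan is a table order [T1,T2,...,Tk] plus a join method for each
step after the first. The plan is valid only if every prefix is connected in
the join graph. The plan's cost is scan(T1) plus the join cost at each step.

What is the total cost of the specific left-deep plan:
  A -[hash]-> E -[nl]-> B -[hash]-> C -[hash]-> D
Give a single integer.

step 1: scan A: cost=250, card=250
step 2: join E via hash
    card(P join E) = 250*300/(2) = 37500
    cost = 250 + 2*300*9 + 250 = 5900
step 3: join B via nl
    card(P join B) = 37500*400/(2) = 7500000
    cost = 5900 + 37500*400 = 15005900
step 4: join C via hash
    card(P join C) = 7500000*150/(80) = 14062500
    cost = 15005900 + 2*150*8 + 7500000 = 22508300
step 5: join D via hash
    card(P join D) = 14062500*60/(5) = 168750000
    cost = 22508300 + 2*60*6 + 14062500 = 36571520

36571520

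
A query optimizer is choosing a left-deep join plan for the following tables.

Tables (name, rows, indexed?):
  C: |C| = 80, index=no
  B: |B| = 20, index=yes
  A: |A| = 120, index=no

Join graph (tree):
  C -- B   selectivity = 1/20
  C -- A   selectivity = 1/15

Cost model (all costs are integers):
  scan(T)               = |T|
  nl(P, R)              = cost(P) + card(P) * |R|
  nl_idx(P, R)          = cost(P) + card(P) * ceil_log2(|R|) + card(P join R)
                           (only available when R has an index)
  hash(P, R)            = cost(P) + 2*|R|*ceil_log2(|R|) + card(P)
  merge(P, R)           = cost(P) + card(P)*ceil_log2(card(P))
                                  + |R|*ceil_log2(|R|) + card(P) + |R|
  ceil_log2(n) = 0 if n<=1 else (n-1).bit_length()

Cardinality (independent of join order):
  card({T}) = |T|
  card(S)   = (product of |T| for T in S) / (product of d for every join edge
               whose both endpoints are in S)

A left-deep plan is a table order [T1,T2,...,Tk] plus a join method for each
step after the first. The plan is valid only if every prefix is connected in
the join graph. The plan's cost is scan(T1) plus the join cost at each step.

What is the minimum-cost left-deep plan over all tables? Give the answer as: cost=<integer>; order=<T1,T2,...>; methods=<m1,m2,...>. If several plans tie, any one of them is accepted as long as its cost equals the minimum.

Selinger DP (subsets sized 1..n):
  {C}: scan cost=80, card=80
  {B}: scan cost=20, card=20
  {A}: scan cost=120, card=120
  {BC}: card=80; try (B,hash)→360, (B,nl_idx)→560, (C,merge)→780, (B,merge)→840, (C,hash)→1160, (C,nl)→1620 …(+1); best=360 via (B,hash)
  {AC}: card=640; try (C,hash)→1360, (A,merge)→1680, (C,merge)→1720, (A,hash)→1840, (A,nl)→9680, (C,nl)→9720; best=1360 via (C,hash)
  {ABC}: card=640; try (A,merge)→1960, (A,hash)→2120, (B,hash)→2200, (B,nl_idx)→5200, (B,merge)→8520, (A,nl)→9960 …(+1); best=1960 via (A,merge)

cost=1960; order=C,B,A; methods=hash,merge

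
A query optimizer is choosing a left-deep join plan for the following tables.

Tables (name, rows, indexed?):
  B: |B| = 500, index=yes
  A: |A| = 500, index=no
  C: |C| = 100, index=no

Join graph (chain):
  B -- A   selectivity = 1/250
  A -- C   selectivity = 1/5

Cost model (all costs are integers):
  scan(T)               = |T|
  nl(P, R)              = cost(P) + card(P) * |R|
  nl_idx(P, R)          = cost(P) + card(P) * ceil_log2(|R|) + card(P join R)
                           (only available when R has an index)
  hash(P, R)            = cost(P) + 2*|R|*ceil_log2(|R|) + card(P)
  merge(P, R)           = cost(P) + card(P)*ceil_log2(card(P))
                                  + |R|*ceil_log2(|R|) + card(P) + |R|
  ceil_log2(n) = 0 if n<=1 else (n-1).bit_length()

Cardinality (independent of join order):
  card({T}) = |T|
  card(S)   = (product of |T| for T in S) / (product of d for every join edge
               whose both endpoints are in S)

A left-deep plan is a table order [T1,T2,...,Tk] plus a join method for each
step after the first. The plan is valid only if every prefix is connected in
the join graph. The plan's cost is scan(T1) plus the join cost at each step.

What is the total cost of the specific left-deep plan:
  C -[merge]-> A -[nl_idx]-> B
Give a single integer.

115900

step 1: scan C: cost=100, card=100
step 2: join A via merge
    card(P join A) = 100*500/(5) = 10000
    cost = 100 + 100*7 + 500*9 + 100 + 500 = 5900
step 3: join B via nl_idx
    card(P join B) = 10000*500/(250) = 20000
    cost = 5900 + 10000*9 + 20000 = 115900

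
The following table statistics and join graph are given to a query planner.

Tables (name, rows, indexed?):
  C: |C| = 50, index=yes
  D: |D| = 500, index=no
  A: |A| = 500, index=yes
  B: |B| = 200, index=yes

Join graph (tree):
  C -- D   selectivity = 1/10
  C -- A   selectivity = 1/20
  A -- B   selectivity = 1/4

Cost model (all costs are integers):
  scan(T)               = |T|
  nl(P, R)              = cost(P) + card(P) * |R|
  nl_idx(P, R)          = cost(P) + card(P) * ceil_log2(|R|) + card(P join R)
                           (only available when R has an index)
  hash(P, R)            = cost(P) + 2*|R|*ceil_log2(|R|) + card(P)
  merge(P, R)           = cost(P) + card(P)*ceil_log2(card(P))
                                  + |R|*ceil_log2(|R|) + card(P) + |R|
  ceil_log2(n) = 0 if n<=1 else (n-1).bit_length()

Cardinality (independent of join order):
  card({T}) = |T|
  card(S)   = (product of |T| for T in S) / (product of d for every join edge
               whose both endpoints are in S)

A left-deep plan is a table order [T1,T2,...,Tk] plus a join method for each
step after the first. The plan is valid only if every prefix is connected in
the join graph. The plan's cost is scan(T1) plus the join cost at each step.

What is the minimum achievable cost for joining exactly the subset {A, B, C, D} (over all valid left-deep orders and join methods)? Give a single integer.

77550

Selinger DP over subsets of {A,B,C,D}:
  {C}: scan cost=50, card=50
  {D}: scan cost=500, card=500
  {A}: scan cost=500, card=500
  {B}: scan cost=200, card=200
  {CD}: card=2500; try (C,hash)→1600, (D,merge)→5400, (C,merge)→5850, (C,nl_idx)→6000, (D,hash)→9100, (D,nl)→25050 …(+1); best=1600 via (C,hash)
  {AC}: card=1250; try (C,hash)→1600, (A,nl_idx)→1750, (C,nl_idx)→4750, (A,merge)→5400, (C,merge)→5850, (A,hash)→9100 …(+2); best=1600 via (C,hash)
  {AB}: card=25000; try (B,hash)→4200, (A,merge)→7000, (B,merge)→7300, (A,hash)→9400, (A,nl_idx)→27000, (B,nl_idx)→29500 …(+2); best=4200 via (B,hash)
  {ACD}: card=62500; try (D,hash)→11850, (A,hash)→13100, (D,merge)→21600, (A,merge)→39100, (A,nl_idx)→86600, (D,nl)→626600 …(+1); best=11850 via (D,hash)
  {ABC}: card=62500; try (B,hash)→6050, (B,merge)→18400, (C,hash)→29800, (B,nl_idx)→74100, (C,nl_idx)→216700, (B,nl)→251600 …(+2); best=6050 via (B,hash)
  {ABCD}: card=3125000; try (D,hash)→77550, (B,hash)→77550, (D,merge)→1073550, (B,merge)→1076150, (B,nl_idx)→3636850, (B,nl)→12511850 …(+1); best=77550 via (D,hash)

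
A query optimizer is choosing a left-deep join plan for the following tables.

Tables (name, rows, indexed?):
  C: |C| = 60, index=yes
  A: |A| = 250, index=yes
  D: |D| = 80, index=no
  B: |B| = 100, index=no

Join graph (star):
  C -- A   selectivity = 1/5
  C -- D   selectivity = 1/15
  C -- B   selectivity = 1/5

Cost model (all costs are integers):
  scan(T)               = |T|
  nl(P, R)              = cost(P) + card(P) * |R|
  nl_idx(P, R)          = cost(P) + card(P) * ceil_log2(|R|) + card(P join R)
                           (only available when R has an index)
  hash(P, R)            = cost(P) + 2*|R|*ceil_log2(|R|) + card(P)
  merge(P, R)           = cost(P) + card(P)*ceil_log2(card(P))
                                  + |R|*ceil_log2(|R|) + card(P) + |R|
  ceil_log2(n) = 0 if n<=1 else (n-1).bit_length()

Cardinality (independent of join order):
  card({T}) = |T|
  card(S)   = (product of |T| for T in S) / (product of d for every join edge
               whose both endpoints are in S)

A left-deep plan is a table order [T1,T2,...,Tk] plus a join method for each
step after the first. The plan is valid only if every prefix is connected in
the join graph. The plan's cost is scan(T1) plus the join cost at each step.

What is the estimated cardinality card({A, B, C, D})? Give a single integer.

Tables in S: A(250), B(100), C(60), D(80)
Edges inside S: C-A(d=5), C-D(d=15), C-B(d=5)
numerator = 250 * 100 * 60 * 80 = 120000000
denominator = 5 * 15 * 5 = 375
card(S) = 120000000 / 375 = 320000

320000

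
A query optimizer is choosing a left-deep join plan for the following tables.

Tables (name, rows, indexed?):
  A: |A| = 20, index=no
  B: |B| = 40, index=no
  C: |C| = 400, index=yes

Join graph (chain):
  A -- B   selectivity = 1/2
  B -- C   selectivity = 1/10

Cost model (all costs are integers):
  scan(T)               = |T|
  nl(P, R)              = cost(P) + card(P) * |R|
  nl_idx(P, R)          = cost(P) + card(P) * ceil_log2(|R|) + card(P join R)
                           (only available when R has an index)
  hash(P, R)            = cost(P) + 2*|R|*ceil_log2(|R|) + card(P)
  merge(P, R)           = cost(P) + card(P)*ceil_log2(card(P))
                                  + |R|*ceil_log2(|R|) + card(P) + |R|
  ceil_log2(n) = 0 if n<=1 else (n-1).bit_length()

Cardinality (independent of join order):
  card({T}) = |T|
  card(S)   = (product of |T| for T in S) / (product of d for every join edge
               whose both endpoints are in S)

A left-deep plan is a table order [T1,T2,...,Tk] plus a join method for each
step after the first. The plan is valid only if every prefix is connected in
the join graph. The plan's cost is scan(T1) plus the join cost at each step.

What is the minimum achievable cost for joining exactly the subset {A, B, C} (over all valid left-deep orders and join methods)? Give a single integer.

3080

Selinger DP over subsets of {A,B,C}:
  {A}: scan cost=20, card=20
  {B}: scan cost=40, card=40
  {C}: scan cost=400, card=400
  {AB}: card=400; try (A,hash)→280, (B,merge)→420, (A,merge)→440, (B,hash)→520, (B,nl)→820, (A,nl)→840; best=280 via (A,hash)
  {BC}: card=1600; try (B,hash)→1280, (C,nl_idx)→2000, (C,merge)→4320, (B,merge)→4680, (C,hash)→7280, (C,nl)→16040 …(+1); best=1280 via (B,hash)
  {ABC}: card=16000; try (A,hash)→3080, (C,hash)→7880, (C,merge)→8280, (C,nl_idx)→19880, (A,merge)→20600, (A,nl)→33280 …(+1); best=3080 via (A,hash)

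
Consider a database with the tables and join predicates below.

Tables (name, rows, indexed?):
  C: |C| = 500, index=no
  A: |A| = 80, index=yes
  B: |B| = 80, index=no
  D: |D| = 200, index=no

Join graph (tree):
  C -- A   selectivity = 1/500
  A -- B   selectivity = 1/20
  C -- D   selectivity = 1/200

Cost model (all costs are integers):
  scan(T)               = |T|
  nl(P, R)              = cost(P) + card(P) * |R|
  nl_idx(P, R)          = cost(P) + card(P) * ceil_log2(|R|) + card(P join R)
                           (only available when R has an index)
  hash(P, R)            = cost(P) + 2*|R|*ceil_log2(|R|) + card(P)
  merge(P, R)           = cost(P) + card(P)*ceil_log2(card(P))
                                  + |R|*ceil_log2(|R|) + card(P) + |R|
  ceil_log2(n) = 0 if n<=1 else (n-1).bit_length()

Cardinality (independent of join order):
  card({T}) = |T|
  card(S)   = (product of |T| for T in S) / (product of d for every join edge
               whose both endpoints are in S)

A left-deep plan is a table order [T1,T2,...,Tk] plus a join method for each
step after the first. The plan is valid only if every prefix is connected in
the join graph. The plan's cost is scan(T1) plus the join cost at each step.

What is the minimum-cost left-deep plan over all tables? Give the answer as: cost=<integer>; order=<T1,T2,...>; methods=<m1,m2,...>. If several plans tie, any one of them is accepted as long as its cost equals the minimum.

cost=5760; order=C,A,D,B; methods=hash,merge,hash

Selinger DP (subsets sized 1..n):
  {C}: scan cost=500, card=500
  {A}: scan cost=80, card=80
  {B}: scan cost=80, card=80
  {D}: scan cost=200, card=200
  {AC}: card=80; try (A,hash)→2120, (A,nl_idx)→4080, (C,merge)→5720, (A,merge)→6140, (C,hash)→9160, (C,nl)→40080 …(+1); best=2120 via (A,hash)
  {CD}: card=500; try (D,hash)→4200, (C,merge)→7000, (D,merge)→7300, (C,hash)→9400, (C,nl)→100200, (D,nl)→100500; best=4200 via (D,hash)
  {AB}: card=320; try (A,nl_idx)→960, (B,hash)→1280, (A,hash)→1280, (B,merge)→1360, (A,merge)→1360, (B,nl)→6480 …(+1); best=960 via (A,nl_idx)
  {ABC}: card=320; try (B,hash)→3320, (B,merge)→3400, (B,nl)→8520, (C,merge)→9160, (C,hash)→10280, (C,nl)→160960; best=3320 via (B,hash)
  {ACD}: card=80; try (D,merge)→4560, (D,hash)→5400, (A,hash)→5820, (A,nl_idx)→7780, (A,merge)→9840, (D,nl)→18120 …(+1); best=4560 via (D,merge)
  {ABCD}: card=320; try (B,hash)→5760, (B,merge)→5840, (D,hash)→6840, (D,merge)→8320, (B,nl)→10960, (D,nl)→67320; best=5760 via (B,hash)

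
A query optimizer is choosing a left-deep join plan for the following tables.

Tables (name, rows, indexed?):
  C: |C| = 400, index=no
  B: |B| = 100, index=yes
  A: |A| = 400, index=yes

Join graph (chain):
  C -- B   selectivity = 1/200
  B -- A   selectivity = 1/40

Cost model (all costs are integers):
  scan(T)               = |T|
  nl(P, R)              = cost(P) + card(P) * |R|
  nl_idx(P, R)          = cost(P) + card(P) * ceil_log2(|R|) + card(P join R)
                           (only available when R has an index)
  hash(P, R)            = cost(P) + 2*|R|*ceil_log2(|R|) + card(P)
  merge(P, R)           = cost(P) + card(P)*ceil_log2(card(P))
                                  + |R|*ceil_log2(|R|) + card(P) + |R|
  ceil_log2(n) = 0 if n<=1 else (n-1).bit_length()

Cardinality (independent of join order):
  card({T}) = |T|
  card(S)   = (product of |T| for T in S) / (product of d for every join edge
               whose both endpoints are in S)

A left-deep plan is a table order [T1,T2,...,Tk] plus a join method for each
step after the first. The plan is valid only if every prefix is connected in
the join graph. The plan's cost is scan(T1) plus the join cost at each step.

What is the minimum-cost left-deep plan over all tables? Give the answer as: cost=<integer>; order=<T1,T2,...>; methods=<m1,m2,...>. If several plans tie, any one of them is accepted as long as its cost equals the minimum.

Selinger DP (subsets sized 1..n):
  {C}: scan cost=400, card=400
  {B}: scan cost=100, card=100
  {A}: scan cost=400, card=400
  {BC}: card=200; try (B,hash)→2200, (B,nl_idx)→3400, (C,merge)→4900, (B,merge)→5200, (C,hash)→7400, (C,nl)→40100 …(+1); best=2200 via (B,hash)
  {AB}: card=1000; try (A,nl_idx)→2000, (B,hash)→2200, (B,nl_idx)→4200, (A,merge)→4900, (B,merge)→5200, (A,hash)→7400 …(+2); best=2000 via (A,nl_idx)
  {ABC}: card=2000; try (A,nl_idx)→6000, (A,merge)→8000, (A,hash)→9600, (C,hash)→10200, (C,merge)→17000, (A,nl)→82200 …(+1); best=6000 via (A,nl_idx)

cost=6000; order=C,B,A; methods=hash,nl_idx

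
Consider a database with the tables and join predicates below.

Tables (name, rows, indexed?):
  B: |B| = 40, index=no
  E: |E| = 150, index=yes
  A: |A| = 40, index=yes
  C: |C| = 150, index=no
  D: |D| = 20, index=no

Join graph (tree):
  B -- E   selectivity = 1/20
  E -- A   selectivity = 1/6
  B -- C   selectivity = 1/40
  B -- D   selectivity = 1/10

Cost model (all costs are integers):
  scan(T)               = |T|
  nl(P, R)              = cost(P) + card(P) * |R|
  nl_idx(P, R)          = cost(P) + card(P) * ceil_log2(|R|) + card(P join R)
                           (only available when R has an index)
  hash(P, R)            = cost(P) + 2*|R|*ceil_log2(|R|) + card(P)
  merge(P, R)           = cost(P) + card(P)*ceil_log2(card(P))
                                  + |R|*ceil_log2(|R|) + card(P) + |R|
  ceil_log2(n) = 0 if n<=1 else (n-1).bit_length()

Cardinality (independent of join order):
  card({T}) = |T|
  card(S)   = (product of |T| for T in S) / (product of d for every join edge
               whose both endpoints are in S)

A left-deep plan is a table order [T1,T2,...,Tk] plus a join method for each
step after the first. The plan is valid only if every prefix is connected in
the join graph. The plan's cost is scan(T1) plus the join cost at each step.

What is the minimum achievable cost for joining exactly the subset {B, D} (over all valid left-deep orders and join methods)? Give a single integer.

Selinger DP over subsets of {B,D}:
  {B}: scan cost=40, card=40
  {D}: scan cost=20, card=20
  {BD}: card=80; try (D,hash)→280, (B,merge)→420, (D,merge)→440, (B,hash)→520, (B,nl)→820, (D,nl)→840; best=280 via (D,hash)

280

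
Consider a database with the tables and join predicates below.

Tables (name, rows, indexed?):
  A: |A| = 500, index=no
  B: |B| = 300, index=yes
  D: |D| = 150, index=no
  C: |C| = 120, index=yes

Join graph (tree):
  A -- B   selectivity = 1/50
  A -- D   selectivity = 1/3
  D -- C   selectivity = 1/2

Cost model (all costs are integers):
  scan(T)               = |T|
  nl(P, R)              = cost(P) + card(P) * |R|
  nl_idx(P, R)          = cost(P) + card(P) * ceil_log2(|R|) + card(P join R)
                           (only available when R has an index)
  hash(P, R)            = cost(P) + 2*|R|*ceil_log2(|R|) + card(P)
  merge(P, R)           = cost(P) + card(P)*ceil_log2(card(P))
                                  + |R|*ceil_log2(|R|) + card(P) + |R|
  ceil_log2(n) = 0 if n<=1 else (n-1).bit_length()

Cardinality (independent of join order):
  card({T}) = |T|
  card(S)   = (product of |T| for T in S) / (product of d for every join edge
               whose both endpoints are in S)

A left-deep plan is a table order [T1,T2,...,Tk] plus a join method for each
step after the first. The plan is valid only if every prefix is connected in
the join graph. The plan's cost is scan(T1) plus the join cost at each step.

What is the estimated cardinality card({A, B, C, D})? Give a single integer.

Tables in S: A(500), B(300), C(120), D(150)
Edges inside S: A-B(d=50), A-D(d=3), D-C(d=2)
numerator = 500 * 300 * 120 * 150 = 2700000000
denominator = 50 * 3 * 2 = 300
card(S) = 2700000000 / 300 = 9000000

9000000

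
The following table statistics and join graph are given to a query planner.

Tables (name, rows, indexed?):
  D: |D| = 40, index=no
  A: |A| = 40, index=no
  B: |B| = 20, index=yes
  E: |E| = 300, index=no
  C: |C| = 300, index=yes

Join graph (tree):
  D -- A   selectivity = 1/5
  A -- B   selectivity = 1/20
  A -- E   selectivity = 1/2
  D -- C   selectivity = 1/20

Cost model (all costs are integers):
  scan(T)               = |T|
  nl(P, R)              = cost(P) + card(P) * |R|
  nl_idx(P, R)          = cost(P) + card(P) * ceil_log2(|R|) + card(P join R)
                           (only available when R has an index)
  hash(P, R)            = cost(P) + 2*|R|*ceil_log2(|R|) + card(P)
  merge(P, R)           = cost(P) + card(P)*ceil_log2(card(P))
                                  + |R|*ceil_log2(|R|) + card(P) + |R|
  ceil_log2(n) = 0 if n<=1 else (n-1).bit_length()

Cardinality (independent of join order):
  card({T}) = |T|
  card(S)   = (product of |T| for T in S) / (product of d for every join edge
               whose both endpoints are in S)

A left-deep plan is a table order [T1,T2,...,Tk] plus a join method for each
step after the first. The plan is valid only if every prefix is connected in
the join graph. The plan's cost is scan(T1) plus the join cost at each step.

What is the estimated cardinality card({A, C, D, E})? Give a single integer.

720000

Tables in S: A(40), C(300), D(40), E(300)
Edges inside S: D-A(d=5), A-E(d=2), D-C(d=20)
numerator = 40 * 300 * 40 * 300 = 144000000
denominator = 5 * 2 * 20 = 200
card(S) = 144000000 / 200 = 720000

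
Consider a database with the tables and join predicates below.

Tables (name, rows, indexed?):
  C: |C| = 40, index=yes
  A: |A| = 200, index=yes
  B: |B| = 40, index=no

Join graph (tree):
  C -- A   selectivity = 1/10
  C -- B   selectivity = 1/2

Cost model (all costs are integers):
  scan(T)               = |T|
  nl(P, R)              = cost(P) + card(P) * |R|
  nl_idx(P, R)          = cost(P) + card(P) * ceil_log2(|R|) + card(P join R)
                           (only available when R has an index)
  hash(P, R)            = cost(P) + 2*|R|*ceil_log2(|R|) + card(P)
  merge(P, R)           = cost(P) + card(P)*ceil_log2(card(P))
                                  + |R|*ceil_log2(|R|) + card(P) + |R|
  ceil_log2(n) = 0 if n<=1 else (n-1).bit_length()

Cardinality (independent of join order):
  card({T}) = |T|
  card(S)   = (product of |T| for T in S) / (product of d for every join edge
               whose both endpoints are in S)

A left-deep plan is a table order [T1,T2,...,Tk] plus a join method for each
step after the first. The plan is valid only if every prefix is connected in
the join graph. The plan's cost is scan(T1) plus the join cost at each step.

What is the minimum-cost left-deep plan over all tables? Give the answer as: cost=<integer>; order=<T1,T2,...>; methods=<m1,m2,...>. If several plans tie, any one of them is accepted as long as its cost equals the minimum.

cost=2160; order=A,C,B; methods=hash,hash

Selinger DP (subsets sized 1..n):
  {C}: scan cost=40, card=40
  {A}: scan cost=200, card=200
  {B}: scan cost=40, card=40
  {AC}: card=800; try (C,hash)→880, (A,nl_idx)→1160, (A,merge)→2120, (C,nl_idx)→2200, (C,merge)→2280, (A,hash)→3280 …(+2); best=880 via (C,hash)
  {BC}: card=800; try (C,hash)→560, (B,hash)→560, (C,merge)→600, (B,merge)→600, (C,nl_idx)→1080, (C,nl)→1640 …(+1); best=560 via (C,hash)
  {ABC}: card=16000; try (B,hash)→2160, (A,hash)→4560, (B,merge)→9960, (A,merge)→11160, (A,nl_idx)→22960, (B,nl)→32880 …(+1); best=2160 via (B,hash)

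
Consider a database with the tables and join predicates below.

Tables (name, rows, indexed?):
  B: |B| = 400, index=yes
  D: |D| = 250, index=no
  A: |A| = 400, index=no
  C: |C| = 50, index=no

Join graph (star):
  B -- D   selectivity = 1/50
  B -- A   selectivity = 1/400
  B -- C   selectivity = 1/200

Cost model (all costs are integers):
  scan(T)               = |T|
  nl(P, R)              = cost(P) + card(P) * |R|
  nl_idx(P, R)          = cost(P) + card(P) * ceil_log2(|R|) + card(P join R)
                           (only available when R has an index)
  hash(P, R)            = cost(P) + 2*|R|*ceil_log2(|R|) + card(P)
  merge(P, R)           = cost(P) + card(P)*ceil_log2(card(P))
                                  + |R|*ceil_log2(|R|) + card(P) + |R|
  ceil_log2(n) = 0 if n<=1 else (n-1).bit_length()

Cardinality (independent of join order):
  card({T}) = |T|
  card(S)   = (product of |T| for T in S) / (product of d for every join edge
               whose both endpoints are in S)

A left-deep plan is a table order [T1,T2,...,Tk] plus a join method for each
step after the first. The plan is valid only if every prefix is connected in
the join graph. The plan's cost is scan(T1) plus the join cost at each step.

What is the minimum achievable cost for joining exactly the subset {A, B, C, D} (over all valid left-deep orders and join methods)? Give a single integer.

Selinger DP over subsets of {A,B,C,D}:
  {B}: scan cost=400, card=400
  {D}: scan cost=250, card=250
  {A}: scan cost=400, card=400
  {C}: scan cost=50, card=50
  {BD}: card=2000; try (B,nl_idx)→4500, (D,hash)→4800, (B,merge)→6500, (D,merge)→6650, (B,hash)→7700, (B,nl)→100250 …(+1); best=4500 via (B,nl_idx)
  {AB}: card=400; try (B,nl_idx)→4400, (B,hash)→8000, (A,hash)→8000, (B,merge)→8400, (A,merge)→8400, (B,nl)→160400 …(+1); best=4400 via (B,nl_idx)
  {BC}: card=100; try (B,nl_idx)→600, (C,hash)→1400, (B,merge)→4400, (C,merge)→4750, (B,hash)→7300, (B,nl)→20050 …(+1); best=600 via (B,nl_idx)
  {ABD}: card=2000; try (D,hash)→8800, (D,merge)→10650, (A,hash)→13700, (A,merge)→32500, (D,nl)→104400, (A,nl)→804500; best=8800 via (D,hash)
  {BCD}: card=500; try (D,merge)→3650, (D,hash)→4700, (C,hash)→7100, (D,nl)→25600, (C,merge)→28850, (C,nl)→104500; best=3650 via (D,merge)
  {ABC}: card=100; try (C,hash)→5400, (A,merge)→5400, (A,hash)→7900, (C,merge)→8750, (C,nl)→24400, (A,nl)→40600; best=5400 via (C,hash)
  {ABCD}: card=500; try (D,merge)→8450, (D,hash)→9500, (A,hash)→11350, (C,hash)→11400, (A,merge)→12650, (D,nl)→30400 …(+3); best=8450 via (D,merge)

8450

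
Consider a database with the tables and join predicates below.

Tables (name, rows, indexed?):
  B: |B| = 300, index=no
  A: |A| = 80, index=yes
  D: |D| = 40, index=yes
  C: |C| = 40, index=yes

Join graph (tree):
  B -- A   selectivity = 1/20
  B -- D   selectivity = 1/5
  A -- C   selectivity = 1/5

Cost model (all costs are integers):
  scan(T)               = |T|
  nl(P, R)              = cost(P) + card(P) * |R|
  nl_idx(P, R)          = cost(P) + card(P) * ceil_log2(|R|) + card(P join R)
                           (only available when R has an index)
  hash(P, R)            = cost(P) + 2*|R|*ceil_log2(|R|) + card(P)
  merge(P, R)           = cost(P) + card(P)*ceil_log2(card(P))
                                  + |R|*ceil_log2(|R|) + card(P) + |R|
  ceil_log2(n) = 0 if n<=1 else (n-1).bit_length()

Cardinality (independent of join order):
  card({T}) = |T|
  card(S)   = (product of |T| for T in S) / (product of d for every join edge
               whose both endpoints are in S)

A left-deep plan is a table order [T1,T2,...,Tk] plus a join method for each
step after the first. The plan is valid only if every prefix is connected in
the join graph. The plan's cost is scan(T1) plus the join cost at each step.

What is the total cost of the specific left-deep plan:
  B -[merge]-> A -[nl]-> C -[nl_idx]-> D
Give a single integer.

186340

step 1: scan B: cost=300, card=300
step 2: join A via merge
    card(P join A) = 300*80/(20) = 1200
    cost = 300 + 300*9 + 80*7 + 300 + 80 = 3940
step 3: join C via nl
    card(P join C) = 1200*40/(5) = 9600
    cost = 3940 + 1200*40 = 51940
step 4: join D via nl_idx
    card(P join D) = 9600*40/(5) = 76800
    cost = 51940 + 9600*6 + 76800 = 186340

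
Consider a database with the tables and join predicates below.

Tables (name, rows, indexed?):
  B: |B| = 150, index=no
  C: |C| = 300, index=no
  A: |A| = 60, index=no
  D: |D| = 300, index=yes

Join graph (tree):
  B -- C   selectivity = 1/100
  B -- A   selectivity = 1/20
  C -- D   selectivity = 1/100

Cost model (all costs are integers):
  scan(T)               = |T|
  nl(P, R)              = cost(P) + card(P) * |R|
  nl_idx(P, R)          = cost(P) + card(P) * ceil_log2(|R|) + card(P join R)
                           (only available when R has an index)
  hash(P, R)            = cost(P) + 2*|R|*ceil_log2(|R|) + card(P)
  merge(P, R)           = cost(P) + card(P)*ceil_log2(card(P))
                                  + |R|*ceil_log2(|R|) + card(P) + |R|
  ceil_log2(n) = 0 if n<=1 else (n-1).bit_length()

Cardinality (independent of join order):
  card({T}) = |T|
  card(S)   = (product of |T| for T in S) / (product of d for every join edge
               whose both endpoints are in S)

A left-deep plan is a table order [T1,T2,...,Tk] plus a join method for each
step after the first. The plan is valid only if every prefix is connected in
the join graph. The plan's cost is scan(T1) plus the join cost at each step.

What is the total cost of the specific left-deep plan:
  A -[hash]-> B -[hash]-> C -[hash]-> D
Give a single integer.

15120

step 1: scan A: cost=60, card=60
step 2: join B via hash
    card(P join B) = 60*150/(20) = 450
    cost = 60 + 2*150*8 + 60 = 2520
step 3: join C via hash
    card(P join C) = 450*300/(100) = 1350
    cost = 2520 + 2*300*9 + 450 = 8370
step 4: join D via hash
    card(P join D) = 1350*300/(100) = 4050
    cost = 8370 + 2*300*9 + 1350 = 15120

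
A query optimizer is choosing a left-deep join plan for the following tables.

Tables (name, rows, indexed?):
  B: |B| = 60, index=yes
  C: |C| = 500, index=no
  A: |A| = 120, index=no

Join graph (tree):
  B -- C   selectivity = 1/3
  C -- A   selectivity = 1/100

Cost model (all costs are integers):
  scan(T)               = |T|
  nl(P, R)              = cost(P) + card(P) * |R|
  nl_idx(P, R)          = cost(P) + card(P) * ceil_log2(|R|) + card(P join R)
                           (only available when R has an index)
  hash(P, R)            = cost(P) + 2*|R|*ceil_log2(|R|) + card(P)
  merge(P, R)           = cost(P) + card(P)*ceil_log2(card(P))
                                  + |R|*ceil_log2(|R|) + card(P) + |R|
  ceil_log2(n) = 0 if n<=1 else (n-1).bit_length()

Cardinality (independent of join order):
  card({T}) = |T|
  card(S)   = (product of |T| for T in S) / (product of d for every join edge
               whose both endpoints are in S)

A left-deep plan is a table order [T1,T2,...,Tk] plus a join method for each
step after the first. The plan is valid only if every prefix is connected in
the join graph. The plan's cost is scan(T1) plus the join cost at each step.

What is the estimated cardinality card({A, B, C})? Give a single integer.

Tables in S: A(120), B(60), C(500)
Edges inside S: B-C(d=3), C-A(d=100)
numerator = 120 * 60 * 500 = 3600000
denominator = 3 * 100 = 300
card(S) = 3600000 / 300 = 12000

12000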